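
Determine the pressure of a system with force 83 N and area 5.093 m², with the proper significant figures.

16 Pa

pressure = 83 N ÷ 5.093 m² = 16.2968780679… Pa.
83 has 2 significant figures; 5.093 has 4.
Division/multiplication keeps the fewest: 2 significant figures.
Rounded: 16 Pa.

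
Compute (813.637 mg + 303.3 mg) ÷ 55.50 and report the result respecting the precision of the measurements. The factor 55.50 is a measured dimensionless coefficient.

813.637 mg + 303.3 mg = 1116.937 mg; the sum is limited to 1 decimal place (5 s.f.).
Carrying full precision, 1116.937 ÷ 55.50 = 20.124990991… mg; 55.50 has 4 s.f., so the result keeps min(5, 4) = 4 s.f.
Rounded to 4 significant figures: 20.12 mg.

20.12 mg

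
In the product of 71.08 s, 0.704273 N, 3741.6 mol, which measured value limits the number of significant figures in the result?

71.08 s → 4 s.f.; 0.704273 N → 6 s.f.; 3741.6 mol → 5 s.f.
The fewest is 4 significant figures, from 71.08 s.

71.08 s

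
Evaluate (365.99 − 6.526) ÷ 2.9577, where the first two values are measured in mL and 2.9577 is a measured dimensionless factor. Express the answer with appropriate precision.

365.99 mL − 6.526 mL = 359.464 mL; the difference is limited to 2 decimal places (5 s.f.).
Carrying full precision, 359.464 ÷ 2.9577 = 121.534976502… mL; 2.9577 has 5 s.f., so the result keeps min(5, 5) = 5 s.f.
Rounded to 5 significant figures: 121.53 mL.

121.53 mL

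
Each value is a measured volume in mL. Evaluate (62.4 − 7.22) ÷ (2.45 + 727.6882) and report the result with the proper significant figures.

0.0756

62.4 − 7.22 = 55.18, limited to 1 d.p. → 3 s.f.; 2.45 + 727.6882 = 730.1382, limited to 2 d.p. → 5 s.f.
Carrying full precision, 55.18 ÷ 730.1382 = 0.07557473366…; keep min(3, 5) = 3 s.f.
Rounded to 3 significant figures: 0.0756.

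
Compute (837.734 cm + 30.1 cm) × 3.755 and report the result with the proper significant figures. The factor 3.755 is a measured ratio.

3.259 × 10³ cm

837.734 cm + 30.1 cm = 867.834 cm; the sum is limited to 1 decimal place (4 s.f.).
Carrying full precision, 867.834 × 3.755 = 3258.71667 cm; 3.755 has 4 s.f., so the result keeps min(4, 4) = 4 s.f.
Rounded to 4 significant figures: 3.259 × 10³ cm.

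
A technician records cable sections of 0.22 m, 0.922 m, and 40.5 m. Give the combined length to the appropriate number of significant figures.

41.6 m

0.22 m + 0.922 m + 40.5 m = 41.642 m.
Addition/subtraction keeps the fewest decimal places: 0.22 → 2 decimal places, 0.922 → 3 decimal places, 40.5 → 1 decimal place; limit is 1.
Rounded to 1 decimal place: 41.6 m.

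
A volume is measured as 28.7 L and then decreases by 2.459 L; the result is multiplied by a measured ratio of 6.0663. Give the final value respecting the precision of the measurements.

28.7 L − 2.459 L = 26.241 L; the difference is limited to 1 decimal place (3 s.f.).
Carrying full precision, 26.241 × 6.0663 = 159.1857783 L; 6.0663 has 5 s.f., so the result keeps min(3, 5) = 3 s.f.
Rounded to 3 significant figures: 159 L.

159 L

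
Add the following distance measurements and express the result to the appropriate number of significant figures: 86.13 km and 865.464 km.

951.59 km

86.13 km + 865.464 km = 951.594 km.
Addition/subtraction keeps the fewest decimal places: 86.13 → 2 decimal places, 865.464 → 3 decimal places; limit is 2.
Rounded to 2 decimal places: 951.59 km.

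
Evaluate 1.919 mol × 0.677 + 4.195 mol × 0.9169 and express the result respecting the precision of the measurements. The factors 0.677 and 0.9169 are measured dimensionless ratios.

5.15 mol

1.919 × 0.677 = 1.299163 → 1.30 mol (3 s.f., last digit at the 10^-2 place).
4.195 × 0.9169 = 3.8463955 → 3.846 mol (4 s.f., last digit at the 10^-3 place).
Sum: 5.1455585 mol; keep the coarser place, 10^-2.
Result: 5.15 mol.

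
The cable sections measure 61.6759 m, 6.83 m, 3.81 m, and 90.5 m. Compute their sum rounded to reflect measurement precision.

61.6759 m + 6.83 m + 3.81 m + 90.5 m = 162.8159 m.
Addition/subtraction keeps the fewest decimal places: 61.6759 → 4 decimal places, 6.83 → 2 decimal places, 3.81 → 2 decimal places, 90.5 → 1 decimal place; limit is 1.
Rounded to 1 decimal place: 162.8 m.

162.8 m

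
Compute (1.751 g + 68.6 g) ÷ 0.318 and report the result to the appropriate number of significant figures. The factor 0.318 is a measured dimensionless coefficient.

221 g

1.751 g + 68.6 g = 70.351 g; the sum is limited to 1 decimal place (3 s.f.).
Carrying full precision, 70.351 ÷ 0.318 = 221.229559748… g; 0.318 has 3 s.f., so the result keeps min(3, 3) = 3 s.f.
Rounded to 3 significant figures: 221 g.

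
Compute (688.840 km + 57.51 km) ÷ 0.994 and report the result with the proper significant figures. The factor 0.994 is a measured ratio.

751 km

688.840 km + 57.51 km = 746.350 km; the sum is limited to 2 decimal places (5 s.f.).
Carrying full precision, 746.350 ÷ 0.994 = 750.855130785… km; 0.994 has 3 s.f., so the result keeps min(5, 3) = 3 s.f.
Rounded to 3 significant figures: 751 km.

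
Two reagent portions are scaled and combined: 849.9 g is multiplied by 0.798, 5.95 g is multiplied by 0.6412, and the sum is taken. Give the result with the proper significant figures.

849.9 × 0.798 = 678.2202 → 678 g (3 s.f., last digit at the 10^0 place).
5.95 × 0.6412 = 3.81514 → 3.82 g (3 s.f., last digit at the 10^-2 place).
Sum: 682.03534 g; keep the coarser place, 10^0.
Result: 682 g.

682 g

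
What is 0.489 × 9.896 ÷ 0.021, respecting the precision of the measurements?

2.3 × 10^2

0.489 × 9.896 ÷ 0.021 = 230.435428571…
Multiplication/division keeps the fewest significant figures: 0.489 → 3 s.f., 9.896 → 4 s.f., 0.021 → 2 s.f.; limit is 2.
Rounded to 2 significant figures: 2.3 × 10^2.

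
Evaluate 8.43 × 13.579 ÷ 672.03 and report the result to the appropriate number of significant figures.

8.43 × 13.579 ÷ 672.03 = 0.170336101067…
Multiplication/division keeps the fewest significant figures: 8.43 → 3 s.f., 13.579 → 5 s.f., 672.03 → 5 s.f.; limit is 3.
Rounded to 3 significant figures: 0.170.

0.170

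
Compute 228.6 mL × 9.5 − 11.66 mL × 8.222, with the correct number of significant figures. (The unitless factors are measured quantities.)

228.6 × 9.5 = 2171.7 → 2.2 × 10^3 mL (2 s.f., last digit at the 10^2 place).
11.66 × 8.222 = 95.86852 → 95.87 mL (4 s.f., last digit at the 10^-2 place).
Difference: 2075.83148 mL; keep the coarser place, 10^2.
Result: 2.1 × 10^3 mL.

2.1 × 10^3 mL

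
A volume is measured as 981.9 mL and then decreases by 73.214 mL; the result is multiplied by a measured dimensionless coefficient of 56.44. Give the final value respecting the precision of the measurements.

5.129 × 10⁴ mL

981.9 mL − 73.214 mL = 908.686 mL; the difference is limited to 1 decimal place (4 s.f.).
Carrying full precision, 908.686 × 56.44 = 51286.23784 mL; 56.44 has 4 s.f., so the result keeps min(4, 4) = 4 s.f.
Rounded to 4 significant figures: 5.129 × 10⁴ mL.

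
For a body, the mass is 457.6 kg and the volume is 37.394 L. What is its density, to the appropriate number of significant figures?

12.24 kg/L

density = 457.6 kg ÷ 37.394 L = 12.237257314… kg/L.
457.6 has 4 significant figures; 37.394 has 5.
Division/multiplication keeps the fewest: 4 significant figures.
Rounded: 12.24 kg/L.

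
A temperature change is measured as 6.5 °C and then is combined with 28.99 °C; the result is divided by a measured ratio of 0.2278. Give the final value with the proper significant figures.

6.5 °C + 28.99 °C = 35.49 °C; the sum is limited to 1 decimal place (3 s.f.).
Carrying full precision, 35.49 ÷ 0.2278 = 155.794556629… °C; 0.2278 has 4 s.f., so the result keeps min(3, 4) = 3 s.f.
Rounded to 3 significant figures: 156 °C.

156 °C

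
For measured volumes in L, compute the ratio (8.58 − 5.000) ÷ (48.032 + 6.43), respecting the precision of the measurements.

8.58 − 5.000 = 3.580, limited to 2 d.p. → 3 s.f.; 48.032 + 6.43 = 54.462, limited to 2 d.p. → 4 s.f.
Carrying full precision, 3.580 ÷ 54.462 = 0.0657339062098…; keep min(3, 4) = 3 s.f.
Rounded to 3 significant figures: 0.0657.

0.0657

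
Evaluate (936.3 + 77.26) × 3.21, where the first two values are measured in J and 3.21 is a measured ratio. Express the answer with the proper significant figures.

3.25 × 10³ J

936.3 J + 77.26 J = 1013.56 J; the sum is limited to 1 decimal place (5 s.f.).
Carrying full precision, 1013.56 × 3.21 = 3253.5276 J; 3.21 has 3 s.f., so the result keeps min(5, 3) = 3 s.f.
Rounded to 3 significant figures: 3.25 × 10³ J.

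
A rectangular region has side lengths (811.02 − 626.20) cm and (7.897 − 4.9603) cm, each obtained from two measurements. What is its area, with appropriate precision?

542.8 cm²

811.02 − 626.20 = 184.82, limited to 2 d.p. → 5 s.f.; 7.897 − 4.9603 = 2.9367, limited to 3 d.p. → 4 s.f.
Carrying full precision, 184.82 × 2.9367 = 542.760894; keep min(5, 4) = 4 s.f.
Rounded to 4 significant figures: 542.8 cm².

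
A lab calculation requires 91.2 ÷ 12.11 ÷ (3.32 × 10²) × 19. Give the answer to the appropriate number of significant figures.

0.43

91.2 ÷ 12.11 ÷ (3.32 × 10²) × 19 = 0.430989026295…
Multiplication/division keeps the fewest significant figures: 91.2 → 3 s.f., 12.11 → 4 s.f., 3.32 × 10² → 3 s.f., 19 → 2 s.f.; limit is 2.
Rounded to 2 significant figures: 0.43.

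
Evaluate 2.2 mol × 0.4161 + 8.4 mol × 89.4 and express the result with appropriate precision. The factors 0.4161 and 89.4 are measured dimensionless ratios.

2.2 × 0.4161 = 0.91542 → 0.92 mol (2 s.f., last digit at the 10^-2 place).
8.4 × 89.4 = 750.96 → 7.5 × 10^2 mol (2 s.f., last digit at the 10^1 place).
Sum: 751.87542 mol; keep the coarser place, 10^1.
Result: 7.5 × 10^2 mol.

7.5 × 10^2 mol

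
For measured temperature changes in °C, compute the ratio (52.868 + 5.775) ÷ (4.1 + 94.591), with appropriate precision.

0.594

52.868 + 5.775 = 58.643, limited to 3 d.p. → 5 s.f.; 4.1 + 94.591 = 98.691, limited to 1 d.p. → 3 s.f.
Carrying full precision, 58.643 ÷ 98.691 = 0.594208185144…; keep min(5, 3) = 3 s.f.
Rounded to 3 significant figures: 0.594.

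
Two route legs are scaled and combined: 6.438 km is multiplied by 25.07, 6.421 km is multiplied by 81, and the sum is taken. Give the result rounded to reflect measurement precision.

6.8 × 10² km

6.438 × 25.07 = 161.40066 → 161.4 km (4 s.f., last digit at the 10^-1 place).
6.421 × 81 = 520.101 → 5.2 × 10² km (2 s.f., last digit at the 10^1 place).
Sum: 681.50166 km; keep the coarser place, 10^1.
Result: 6.8 × 10² km.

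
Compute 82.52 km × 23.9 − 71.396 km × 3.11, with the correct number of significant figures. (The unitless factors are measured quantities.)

1.75 × 10^3 km

82.52 × 23.9 = 1972.228 → 1.97 × 10^3 km (3 s.f., last digit at the 10^1 place).
71.396 × 3.11 = 222.04156 → 222 km (3 s.f., last digit at the 10^0 place).
Difference: 1750.18644 km; keep the coarser place, 10^1.
Result: 1.75 × 10^3 km.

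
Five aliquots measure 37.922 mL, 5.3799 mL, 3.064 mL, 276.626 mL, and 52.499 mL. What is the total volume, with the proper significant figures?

37.922 mL + 5.3799 mL + 3.064 mL + 276.626 mL + 52.499 mL = 375.4909 mL.
Addition/subtraction keeps the fewest decimal places: 37.922 → 3 decimal places, 5.3799 → 4 decimal places, 3.064 → 3 decimal places, 276.626 → 3 decimal places, 52.499 → 3 decimal places; limit is 3.
Rounded to 3 decimal places: 3.75491 × 10² mL.

3.75491 × 10² mL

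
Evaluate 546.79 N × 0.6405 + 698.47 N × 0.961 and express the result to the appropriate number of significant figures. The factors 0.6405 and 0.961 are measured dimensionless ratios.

1021 N

546.79 × 0.6405 = 350.218995 → 350.2 N (4 s.f., last digit at the 10^-1 place).
698.47 × 0.961 = 671.22967 → 671 N (3 s.f., last digit at the 10^0 place).
Sum: 1021.448665 N; keep the coarser place, 10^0.
Result: 1021 N.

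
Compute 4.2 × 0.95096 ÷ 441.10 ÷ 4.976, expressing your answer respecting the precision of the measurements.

0.0018

4.2 × 0.95096 ÷ 441.10 ÷ 4.976 = 0.00181967618224…
Multiplication/division keeps the fewest significant figures: 4.2 → 2 s.f., 0.95096 → 5 s.f., 441.10 → 5 s.f., 4.976 → 4 s.f.; limit is 2.
Rounded to 2 significant figures: 0.0018.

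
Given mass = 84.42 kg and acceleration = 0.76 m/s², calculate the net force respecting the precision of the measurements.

64 N

net force = 84.42 kg × 0.76 m/s² = 64.1592 N.
84.42 has 4 significant figures; 0.76 has 2.
Division/multiplication keeps the fewest: 2 significant figures.
Rounded: 64 N.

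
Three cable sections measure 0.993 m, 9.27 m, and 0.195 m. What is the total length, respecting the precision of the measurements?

10.46 m

0.993 m + 9.27 m + 0.195 m = 10.458 m.
Addition/subtraction keeps the fewest decimal places: 0.993 → 3 decimal places, 9.27 → 2 decimal places, 0.195 → 3 decimal places; limit is 2.
Rounded to 2 decimal places: 10.46 m.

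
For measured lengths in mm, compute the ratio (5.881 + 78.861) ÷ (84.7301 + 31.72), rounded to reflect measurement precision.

0.72771

5.881 + 78.861 = 84.742, limited to 3 d.p. → 5 s.f.; 84.7301 + 31.72 = 116.4501, limited to 2 d.p. → 5 s.f.
Carrying full precision, 84.742 ÷ 116.4501 = 0.727710839235…; keep min(5, 5) = 5 s.f.
Rounded to 5 significant figures: 0.72771.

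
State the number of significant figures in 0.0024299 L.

5

0.0024299: leading zeros are not significant.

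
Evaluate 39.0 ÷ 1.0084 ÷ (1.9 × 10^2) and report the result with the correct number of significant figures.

0.20

39.0 ÷ 1.0084 ÷ (1.9 × 10^2) = 0.20355331009…
Multiplication/division keeps the fewest significant figures: 39.0 → 3 s.f., 1.0084 → 5 s.f., 1.9 × 10^2 → 2 s.f.; limit is 2.
Rounded to 2 significant figures: 0.20.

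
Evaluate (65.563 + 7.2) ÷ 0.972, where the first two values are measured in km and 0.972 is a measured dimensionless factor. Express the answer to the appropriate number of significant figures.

65.563 km + 7.2 km = 72.763 km; the sum is limited to 1 decimal place (3 s.f.).
Carrying full precision, 72.763 ÷ 0.972 = 74.8590534979… km; 0.972 has 3 s.f., so the result keeps min(3, 3) = 3 s.f.
Rounded to 3 significant figures: 74.9 km.

74.9 km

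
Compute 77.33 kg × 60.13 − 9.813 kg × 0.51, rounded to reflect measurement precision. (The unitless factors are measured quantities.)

77.33 × 60.13 = 4649.8529 → 4650. kg (4 s.f., last digit at the 10^0 place).
9.813 × 0.51 = 5.00463 → 5.0 kg (2 s.f., last digit at the 10^-1 place).
Difference: 4644.84827 kg; keep the coarser place, 10^0.
Result: 4645 kg.

4645 kg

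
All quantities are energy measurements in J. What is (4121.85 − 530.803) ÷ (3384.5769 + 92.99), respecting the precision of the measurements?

4121.85 − 530.803 = 3591.047, limited to 2 d.p. → 6 s.f.; 3384.5769 + 92.99 = 3477.5669, limited to 2 d.p. → 6 s.f.
Carrying full precision, 3591.047 ÷ 3477.5669 = 1.03263203937…; keep min(6, 6) = 6 s.f.
Rounded to 6 significant figures: 1.03263.

1.03263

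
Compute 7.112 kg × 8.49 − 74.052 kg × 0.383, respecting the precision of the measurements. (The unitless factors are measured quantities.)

7.112 × 8.49 = 60.38088 → 60.4 kg (3 s.f., last digit at the 10^-1 place).
74.052 × 0.383 = 28.361916 → 28.4 kg (3 s.f., last digit at the 10^-1 place).
Difference: 32.018964 kg; keep the coarser place, 10^-1.
Result: 32.0 kg.

32.0 kg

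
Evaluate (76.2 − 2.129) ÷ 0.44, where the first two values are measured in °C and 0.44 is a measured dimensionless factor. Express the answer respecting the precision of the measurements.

76.2 °C − 2.129 °C = 74.071 °C; the difference is limited to 1 decimal place (3 s.f.).
Carrying full precision, 74.071 ÷ 0.44 = 168.343181818… °C; 0.44 has 2 s.f., so the result keeps min(3, 2) = 2 s.f.
Rounded to 2 significant figures: 1.7 × 10² °C.

1.7 × 10² °C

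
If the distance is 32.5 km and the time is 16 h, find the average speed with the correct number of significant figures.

2.0 km/h

average speed = 32.5 km ÷ 16 h = 2.03125 km/h.
32.5 has 3 significant figures; 16 has 2.
Division/multiplication keeps the fewest: 2 significant figures.
Rounded: 2.0 km/h.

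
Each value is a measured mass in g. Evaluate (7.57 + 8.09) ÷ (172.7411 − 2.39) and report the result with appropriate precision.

7.57 + 8.09 = 15.66, limited to 2 d.p. → 4 s.f.; 172.7411 − 2.39 = 170.3511, limited to 2 d.p. → 5 s.f.
Carrying full precision, 15.66 ÷ 170.3511 = 0.0919277891367…; keep min(4, 5) = 4 s.f.
Rounded to 4 significant figures: 0.09193.

0.09193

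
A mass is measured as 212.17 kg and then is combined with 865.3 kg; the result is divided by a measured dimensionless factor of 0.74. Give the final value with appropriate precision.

212.17 kg + 865.3 kg = 1077.47 kg; the sum is limited to 1 decimal place (5 s.f.).
Carrying full precision, 1077.47 ÷ 0.74 = 1456.04054054… kg; 0.74 has 2 s.f., so the result keeps min(5, 2) = 2 s.f.
Rounded to 2 significant figures: 1.5 × 10^3 kg.

1.5 × 10^3 kg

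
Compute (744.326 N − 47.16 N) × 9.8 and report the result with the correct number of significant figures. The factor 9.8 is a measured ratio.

6.8 × 10^3 N

744.326 N − 47.16 N = 697.166 N; the difference is limited to 2 decimal places (5 s.f.).
Carrying full precision, 697.166 × 9.8 = 6832.2268 N; 9.8 has 2 s.f., so the result keeps min(5, 2) = 2 s.f.
Rounded to 2 significant figures: 6.8 × 10^3 N.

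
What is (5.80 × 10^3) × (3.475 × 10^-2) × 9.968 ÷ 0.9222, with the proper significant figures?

2.18 × 10^3

(5.80 × 10^3) × (3.475 × 10^-2) × 9.968 ÷ 0.9222 = 2178.5408805…
Multiplication/division keeps the fewest significant figures: 5.80 × 10^3 → 3 s.f., 3.475 × 10^-2 → 4 s.f., 9.968 → 4 s.f., 0.9222 → 4 s.f.; limit is 3.
Rounded to 3 significant figures: 2.18 × 10^3.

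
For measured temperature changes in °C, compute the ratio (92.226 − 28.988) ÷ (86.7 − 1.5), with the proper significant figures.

92.226 − 28.988 = 63.238, limited to 3 d.p. → 5 s.f.; 86.7 − 1.5 = 85.2, limited to 1 d.p. → 3 s.f.
Carrying full precision, 63.238 ÷ 85.2 = 0.742230046948…; keep min(5, 3) = 3 s.f.
Rounded to 3 significant figures: 0.742.

0.742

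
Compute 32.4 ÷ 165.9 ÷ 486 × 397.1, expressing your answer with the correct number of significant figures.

0.160

32.4 ÷ 165.9 ÷ 486 × 397.1 = 0.159574040587…
Multiplication/division keeps the fewest significant figures: 32.4 → 3 s.f., 165.9 → 4 s.f., 486 → 3 s.f., 397.1 → 4 s.f.; limit is 3.
Rounded to 3 significant figures: 0.160.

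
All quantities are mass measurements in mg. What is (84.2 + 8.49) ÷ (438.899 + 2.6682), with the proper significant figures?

84.2 + 8.49 = 92.69, limited to 1 d.p. → 3 s.f.; 438.899 + 2.6682 = 441.5672, limited to 3 d.p. → 6 s.f.
Carrying full precision, 92.69 ÷ 441.5672 = 0.20991142458…; keep min(3, 6) = 3 s.f.
Rounded to 3 significant figures: 0.210.

0.210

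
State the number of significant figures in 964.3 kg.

964.3: every digit is nonzero and significant.

4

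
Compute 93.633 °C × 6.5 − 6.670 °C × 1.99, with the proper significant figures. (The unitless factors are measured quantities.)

93.633 × 6.5 = 608.6145 → 6.1 × 10² °C (2 s.f., last digit at the 10^1 place).
6.670 × 1.99 = 13.2733 → 13.3 °C (3 s.f., last digit at the 10^-1 place).
Difference: 595.3412 °C; keep the coarser place, 10^1.
Result: 6.0 × 10² °C.

6.0 × 10² °C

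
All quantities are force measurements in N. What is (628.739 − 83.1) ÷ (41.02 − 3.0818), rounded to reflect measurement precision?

14.38

628.739 − 83.1 = 545.639, limited to 1 d.p. → 4 s.f.; 41.02 − 3.0818 = 37.9382, limited to 2 d.p. → 4 s.f.
Carrying full precision, 545.639 ÷ 37.9382 = 14.3823112325…; keep min(4, 4) = 4 s.f.
Rounded to 4 significant figures: 14.38.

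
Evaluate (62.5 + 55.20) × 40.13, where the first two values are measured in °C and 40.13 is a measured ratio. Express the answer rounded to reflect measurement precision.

62.5 °C + 55.20 °C = 117.70 °C; the sum is limited to 1 decimal place (4 s.f.).
Carrying full precision, 117.70 × 40.13 = 4723.301 °C; 40.13 has 4 s.f., so the result keeps min(4, 4) = 4 s.f.
Rounded to 4 significant figures: 4.723 × 10³ °C.

4.723 × 10³ °C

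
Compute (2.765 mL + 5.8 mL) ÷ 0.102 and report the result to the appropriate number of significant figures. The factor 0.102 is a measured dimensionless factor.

84 mL

2.765 mL + 5.8 mL = 8.565 mL; the sum is limited to 1 decimal place (2 s.f.).
Carrying full precision, 8.565 ÷ 0.102 = 83.9705882353… mL; 0.102 has 3 s.f., so the result keeps min(2, 3) = 2 s.f.
Rounded to 2 significant figures: 84 mL.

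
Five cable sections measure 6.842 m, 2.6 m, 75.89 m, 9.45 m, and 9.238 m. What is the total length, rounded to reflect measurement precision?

104.0 m

6.842 m + 2.6 m + 75.89 m + 9.45 m + 9.238 m = 104.020 m.
Addition/subtraction keeps the fewest decimal places: 6.842 → 3 decimal places, 2.6 → 1 decimal place, 75.89 → 2 decimal places, 9.45 → 2 decimal places, 9.238 → 3 decimal places; limit is 1.
Rounded to 1 decimal place: 104.0 m.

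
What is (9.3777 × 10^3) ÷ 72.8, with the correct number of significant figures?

129

(9.3777 × 10^3) ÷ 72.8 = 128.81456044…
Multiplication/division keeps the fewest significant figures: 9.3777 × 10^3 → 5 s.f., 72.8 → 3 s.f.; limit is 3.
Rounded to 3 significant figures: 129.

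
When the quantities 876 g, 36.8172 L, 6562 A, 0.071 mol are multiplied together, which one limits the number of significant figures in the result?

876 g → 3 s.f.; 36.8172 L → 6 s.f.; 6562 A → 4 s.f.; 0.071 mol → 2 s.f.
The fewest is 2 significant figures, from 0.071 mol.

0.071 mol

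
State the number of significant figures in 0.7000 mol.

0.7000: leading zeros are not significant; trailing zeros after a decimal point are significant.

4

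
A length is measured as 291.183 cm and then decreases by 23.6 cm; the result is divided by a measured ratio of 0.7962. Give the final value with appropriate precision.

291.183 cm − 23.6 cm = 267.583 cm; the difference is limited to 1 decimal place (4 s.f.).
Carrying full precision, 267.583 ÷ 0.7962 = 336.075106757… cm; 0.7962 has 4 s.f., so the result keeps min(4, 4) = 4 s.f.
Rounded to 4 significant figures: 336.1 cm.

336.1 cm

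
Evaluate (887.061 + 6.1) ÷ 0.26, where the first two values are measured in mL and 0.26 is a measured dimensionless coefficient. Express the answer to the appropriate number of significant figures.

3.4 × 10³ mL

887.061 mL + 6.1 mL = 893.161 mL; the sum is limited to 1 decimal place (4 s.f.).
Carrying full precision, 893.161 ÷ 0.26 = 3435.23461538… mL; 0.26 has 2 s.f., so the result keeps min(4, 2) = 2 s.f.
Rounded to 2 significant figures: 3.4 × 10³ mL.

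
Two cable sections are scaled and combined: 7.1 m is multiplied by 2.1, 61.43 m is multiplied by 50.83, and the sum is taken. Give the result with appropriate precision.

7.1 × 2.1 = 14.91 → 15 m (2 s.f., last digit at the 10^0 place).
61.43 × 50.83 = 3122.4869 → 3122 m (4 s.f., last digit at the 10^0 place).
Sum: 3137.3969 m; keep the coarser place, 10^0.
Result: 3.137 × 10³ m.

3.137 × 10³ m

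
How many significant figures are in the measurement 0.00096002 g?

5

0.00096002: leading zeros are not significant; zeros between nonzero digits are significant.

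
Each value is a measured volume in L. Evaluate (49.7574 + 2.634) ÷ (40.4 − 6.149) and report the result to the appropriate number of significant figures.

1.53

49.7574 + 2.634 = 52.3914, limited to 3 d.p. → 5 s.f.; 40.4 − 6.149 = 34.251, limited to 1 d.p. → 3 s.f.
Carrying full precision, 52.3914 ÷ 34.251 = 1.52963125164…; keep min(5, 3) = 3 s.f.
Rounded to 3 significant figures: 1.53.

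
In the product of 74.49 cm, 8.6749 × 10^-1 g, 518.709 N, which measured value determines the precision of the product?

74.49 cm

74.49 cm → 4 s.f.; 8.6749 × 10^-1 g → 5 s.f.; 518.709 N → 6 s.f.
The fewest is 4 significant figures, from 74.49 cm.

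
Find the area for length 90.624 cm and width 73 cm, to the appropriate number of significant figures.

6.6 × 10^3 cm²

area = 90.624 cm × 73 cm = 6615.552 cm².
90.624 has 5 significant figures; 73 has 2.
Division/multiplication keeps the fewest: 2 significant figures.
Rounded: 6.6 × 10^3 cm².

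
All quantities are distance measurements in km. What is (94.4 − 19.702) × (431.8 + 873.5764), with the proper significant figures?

9.75 × 10^4 km²

94.4 − 19.702 = 74.698, limited to 1 d.p. → 3 s.f.; 431.8 + 873.5764 = 1305.3764, limited to 1 d.p. → 5 s.f.
Carrying full precision, 74.698 × 1305.3764 = 97509.0063272; keep min(3, 5) = 3 s.f.
Rounded to 3 significant figures: 9.75 × 10^4 km².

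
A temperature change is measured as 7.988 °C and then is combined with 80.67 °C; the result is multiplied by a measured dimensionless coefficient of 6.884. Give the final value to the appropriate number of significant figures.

7.988 °C + 80.67 °C = 88.658 °C; the sum is limited to 2 decimal places (4 s.f.).
Carrying full precision, 88.658 × 6.884 = 610.321672 °C; 6.884 has 4 s.f., so the result keeps min(4, 4) = 4 s.f.
Rounded to 4 significant figures: 610.3 °C.

610.3 °C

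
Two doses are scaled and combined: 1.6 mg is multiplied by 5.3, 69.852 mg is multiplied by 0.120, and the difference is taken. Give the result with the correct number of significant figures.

1.6 × 5.3 = 8.48 → 8.5 mg (2 s.f., last digit at the 10^-1 place).
69.852 × 0.120 = 8.38224 → 8.38 mg (3 s.f., last digit at the 10^-2 place).
Difference: 0.09776 mg; keep the coarser place, 10^-1.
Result: 0.1 mg.

0.1 mg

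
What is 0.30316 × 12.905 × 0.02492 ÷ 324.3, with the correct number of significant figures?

0.30316 × 12.905 × 0.02492 ÷ 324.3 = 0.000300629086081…
Multiplication/division keeps the fewest significant figures: 0.30316 → 5 s.f., 12.905 → 5 s.f., 0.02492 → 4 s.f., 324.3 → 4 s.f.; limit is 4.
Rounded to 4 significant figures: 3.006 × 10⁻⁴.

3.006 × 10⁻⁴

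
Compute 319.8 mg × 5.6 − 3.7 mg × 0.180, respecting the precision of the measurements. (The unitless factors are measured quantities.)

319.8 × 5.6 = 1790.88 → 1.8 × 10³ mg (2 s.f., last digit at the 10^2 place).
3.7 × 0.180 = 0.666 → 0.67 mg (2 s.f., last digit at the 10^-2 place).
Difference: 1790.214 mg; keep the coarser place, 10^2.
Result: 1.8 × 10³ mg.

1.8 × 10³ mg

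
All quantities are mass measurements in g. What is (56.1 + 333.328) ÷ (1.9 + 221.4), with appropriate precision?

56.1 + 333.328 = 389.428, limited to 1 d.p. → 4 s.f.; 1.9 + 221.4 = 223.3, limited to 1 d.p. → 4 s.f.
Carrying full precision, 389.428 ÷ 223.3 = 1.74396775638…; keep min(4, 4) = 4 s.f.
Rounded to 4 significant figures: 1.744.

1.744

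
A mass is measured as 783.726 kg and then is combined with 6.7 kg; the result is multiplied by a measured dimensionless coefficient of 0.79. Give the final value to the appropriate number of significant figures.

783.726 kg + 6.7 kg = 790.426 kg; the sum is limited to 1 decimal place (4 s.f.).
Carrying full precision, 790.426 × 0.79 = 624.43654 kg; 0.79 has 2 s.f., so the result keeps min(4, 2) = 2 s.f.
Rounded to 2 significant figures: 6.2 × 10² kg.

6.2 × 10² kg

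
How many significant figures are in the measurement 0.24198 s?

5

0.24198: leading zeros are not significant.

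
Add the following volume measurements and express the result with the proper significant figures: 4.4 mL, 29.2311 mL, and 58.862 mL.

4.4 mL + 29.2311 mL + 58.862 mL = 92.4931 mL.
Addition/subtraction keeps the fewest decimal places: 4.4 → 1 decimal place, 29.2311 → 4 decimal places, 58.862 → 3 decimal places; limit is 1.
Rounded to 1 decimal place: 92.5 mL.

92.5 mL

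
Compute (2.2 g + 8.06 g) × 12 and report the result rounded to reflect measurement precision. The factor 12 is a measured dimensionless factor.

2.2 g + 8.06 g = 10.26 g; the sum is limited to 1 decimal place (3 s.f.).
Carrying full precision, 10.26 × 12 = 123.12 g; 12 has 2 s.f., so the result keeps min(3, 2) = 2 s.f.
Rounded to 2 significant figures: 1.2 × 10^2 g.

1.2 × 10^2 g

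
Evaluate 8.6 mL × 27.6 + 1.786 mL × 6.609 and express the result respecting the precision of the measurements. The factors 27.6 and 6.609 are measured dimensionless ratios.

2.5 × 10^2 mL

8.6 × 27.6 = 237.36 → 2.4 × 10^2 mL (2 s.f., last digit at the 10^1 place).
1.786 × 6.609 = 11.803674 → 11.80 mL (4 s.f., last digit at the 10^-2 place).
Sum: 249.163674 mL; keep the coarser place, 10^1.
Result: 2.5 × 10^2 mL.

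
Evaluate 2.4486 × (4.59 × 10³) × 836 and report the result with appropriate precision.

9.40 × 10⁶

2.4486 × (4.59 × 10³) × 836 = 9395865.864
Multiplication/division keeps the fewest significant figures: 2.4486 → 5 s.f., 4.59 × 10³ → 3 s.f., 836 → 3 s.f.; limit is 3.
Rounded to 3 significant figures: 9.40 × 10⁶.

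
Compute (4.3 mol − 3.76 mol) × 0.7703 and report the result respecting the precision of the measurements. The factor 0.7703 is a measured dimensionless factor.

4.3 mol − 3.76 mol = 0.54 mol; the difference is limited to 1 decimal place (1 s.f.).
Carrying full precision, 0.54 × 0.7703 = 0.415962 mol; 0.7703 has 4 s.f., so the result keeps min(1, 4) = 1 s.f.
Rounded to 1 significant figure: 0.4 mol.

0.4 mol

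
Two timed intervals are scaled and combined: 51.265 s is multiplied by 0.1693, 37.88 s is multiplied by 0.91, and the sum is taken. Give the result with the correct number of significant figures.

43 s

51.265 × 0.1693 = 8.6791645 → 8.679 s (4 s.f., last digit at the 10^-3 place).
37.88 × 0.91 = 34.4708 → 34 s (2 s.f., last digit at the 10^0 place).
Sum: 43.1499645 s; keep the coarser place, 10^0.
Result: 43 s.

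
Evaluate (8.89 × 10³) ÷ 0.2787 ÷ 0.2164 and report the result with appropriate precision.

1.47 × 10⁵

(8.89 × 10³) ÷ 0.2787 ÷ 0.2164 = 147403.4118…
Multiplication/division keeps the fewest significant figures: 8.89 × 10³ → 3 s.f., 0.2787 → 4 s.f., 0.2164 → 4 s.f.; limit is 3.
Rounded to 3 significant figures: 1.47 × 10⁵.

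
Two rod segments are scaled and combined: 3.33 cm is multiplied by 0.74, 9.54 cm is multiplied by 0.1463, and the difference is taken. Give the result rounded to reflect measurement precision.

3.33 × 0.74 = 2.4642 → 2.5 cm (2 s.f., last digit at the 10^-1 place).
9.54 × 0.1463 = 1.395702 → 1.40 cm (3 s.f., last digit at the 10^-2 place).
Difference: 1.068498 cm; keep the coarser place, 10^-1.
Result: 1.1 cm.

1.1 cm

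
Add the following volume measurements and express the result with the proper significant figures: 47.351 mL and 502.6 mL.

47.351 mL + 502.6 mL = 549.951 mL.
Addition/subtraction keeps the fewest decimal places: 47.351 → 3 decimal places, 502.6 → 1 decimal place; limit is 1.
Rounded to 1 decimal place: 550.0 mL.

550.0 mL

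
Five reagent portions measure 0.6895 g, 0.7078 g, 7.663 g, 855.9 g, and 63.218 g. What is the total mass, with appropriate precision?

928.2 g

0.6895 g + 0.7078 g + 7.663 g + 855.9 g + 63.218 g = 928.1783 g.
Addition/subtraction keeps the fewest decimal places: 0.6895 → 4 decimal places, 0.7078 → 4 decimal places, 7.663 → 3 decimal places, 855.9 → 1 decimal place, 63.218 → 3 decimal places; limit is 1.
Rounded to 1 decimal place: 928.2 g.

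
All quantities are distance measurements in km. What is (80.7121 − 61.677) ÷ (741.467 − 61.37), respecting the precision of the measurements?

0.027989

80.7121 − 61.677 = 19.0351, limited to 3 d.p. → 5 s.f.; 741.467 − 61.37 = 680.097, limited to 2 d.p. → 5 s.f.
Carrying full precision, 19.0351 ÷ 680.097 = 0.0279888015974…; keep min(5, 5) = 5 s.f.
Rounded to 5 significant figures: 0.027989.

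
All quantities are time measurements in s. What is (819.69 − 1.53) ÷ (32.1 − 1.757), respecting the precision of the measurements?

27.0

819.69 − 1.53 = 818.16, limited to 2 d.p. → 5 s.f.; 32.1 − 1.757 = 30.343, limited to 1 d.p. → 3 s.f.
Carrying full precision, 818.16 ÷ 30.343 = 26.9637148601…; keep min(5, 3) = 3 s.f.
Rounded to 3 significant figures: 27.0.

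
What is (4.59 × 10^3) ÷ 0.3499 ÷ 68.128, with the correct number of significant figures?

193

(4.59 × 10^3) ÷ 0.3499 ÷ 68.128 = 192.549813937…
Multiplication/division keeps the fewest significant figures: 4.59 × 10^3 → 3 s.f., 0.3499 → 4 s.f., 68.128 → 5 s.f.; limit is 3.
Rounded to 3 significant figures: 193.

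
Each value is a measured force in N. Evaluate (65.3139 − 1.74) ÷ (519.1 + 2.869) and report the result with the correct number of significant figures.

65.3139 − 1.74 = 63.5739, limited to 2 d.p. → 4 s.f.; 519.1 + 2.869 = 521.969, limited to 1 d.p. → 4 s.f.
Carrying full precision, 63.5739 ÷ 521.969 = 0.121796313574…; keep min(4, 4) = 4 s.f.
Rounded to 4 significant figures: 0.1218.

0.1218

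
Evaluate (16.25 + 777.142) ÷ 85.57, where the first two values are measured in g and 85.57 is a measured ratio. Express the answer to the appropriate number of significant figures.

9.272 g

16.25 g + 777.142 g = 793.392 g; the sum is limited to 2 decimal places (5 s.f.).
Carrying full precision, 793.392 ÷ 85.57 = 9.27184761014… g; 85.57 has 4 s.f., so the result keeps min(5, 4) = 4 s.f.
Rounded to 4 significant figures: 9.272 g.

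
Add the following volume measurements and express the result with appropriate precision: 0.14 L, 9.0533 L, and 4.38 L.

0.14 L + 9.0533 L + 4.38 L = 13.5733 L.
Addition/subtraction keeps the fewest decimal places: 0.14 → 2 decimal places, 9.0533 → 4 decimal places, 4.38 → 2 decimal places; limit is 2.
Rounded to 2 decimal places: 13.57 L.

13.57 L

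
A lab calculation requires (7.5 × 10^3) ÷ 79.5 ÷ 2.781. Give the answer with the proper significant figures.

34

(7.5 × 10^3) ÷ 79.5 ÷ 2.781 = 33.9229135712…
Multiplication/division keeps the fewest significant figures: 7.5 × 10^3 → 2 s.f., 79.5 → 3 s.f., 2.781 → 4 s.f.; limit is 2.
Rounded to 2 significant figures: 34.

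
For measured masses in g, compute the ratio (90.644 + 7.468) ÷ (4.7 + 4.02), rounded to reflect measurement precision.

90.644 + 7.468 = 98.112, limited to 3 d.p. → 5 s.f.; 4.7 + 4.02 = 8.72, limited to 1 d.p. → 2 s.f.
Carrying full precision, 98.112 ÷ 8.72 = 11.2513761468…; keep min(5, 2) = 2 s.f.
Rounded to 2 significant figures: 11.

11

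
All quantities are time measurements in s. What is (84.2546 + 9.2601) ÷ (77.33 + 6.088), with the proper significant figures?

1.121

84.2546 + 9.2601 = 93.5147, limited to 4 d.p. → 6 s.f.; 77.33 + 6.088 = 83.418, limited to 2 d.p. → 4 s.f.
Carrying full precision, 93.5147 ÷ 83.418 = 1.12103742598…; keep min(6, 4) = 4 s.f.
Rounded to 4 significant figures: 1.121.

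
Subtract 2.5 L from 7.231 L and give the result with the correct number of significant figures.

7.231 L − 2.5 L = 4.731 L.
Addition/subtraction keeps the fewest decimal places: 7.231 → 3 decimal places, 2.5 → 1 decimal place; limit is 1.
Rounded to 1 decimal place: 4.7 L.

4.7 L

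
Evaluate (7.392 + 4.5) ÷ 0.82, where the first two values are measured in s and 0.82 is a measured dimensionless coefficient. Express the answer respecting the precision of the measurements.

15 s

7.392 s + 4.5 s = 11.892 s; the sum is limited to 1 decimal place (3 s.f.).
Carrying full precision, 11.892 ÷ 0.82 = 14.5024390244… s; 0.82 has 2 s.f., so the result keeps min(3, 2) = 2 s.f.
Rounded to 2 significant figures: 15 s.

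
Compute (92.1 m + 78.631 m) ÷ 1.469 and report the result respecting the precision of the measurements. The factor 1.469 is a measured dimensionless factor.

116.2 m

92.1 m + 78.631 m = 170.731 m; the sum is limited to 1 decimal place (4 s.f.).
Carrying full precision, 170.731 ÷ 1.469 = 116.222600408… m; 1.469 has 4 s.f., so the result keeps min(4, 4) = 4 s.f.
Rounded to 4 significant figures: 116.2 m.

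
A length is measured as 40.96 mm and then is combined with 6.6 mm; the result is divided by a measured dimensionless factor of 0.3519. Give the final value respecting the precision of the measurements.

1.35 × 10² mm

40.96 mm + 6.6 mm = 47.56 mm; the sum is limited to 1 decimal place (3 s.f.).
Carrying full precision, 47.56 ÷ 0.3519 = 135.152031827… mm; 0.3519 has 4 s.f., so the result keeps min(3, 4) = 3 s.f.
Rounded to 3 significant figures: 1.35 × 10² mm.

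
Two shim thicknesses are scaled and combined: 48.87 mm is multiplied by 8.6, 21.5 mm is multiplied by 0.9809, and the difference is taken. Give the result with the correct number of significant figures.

4.0 × 10² mm

48.87 × 8.6 = 420.282 → 4.2 × 10² mm (2 s.f., last digit at the 10^1 place).
21.5 × 0.9809 = 21.08935 → 21.1 mm (3 s.f., last digit at the 10^-1 place).
Difference: 399.19265 mm; keep the coarser place, 10^1.
Result: 4.0 × 10² mm.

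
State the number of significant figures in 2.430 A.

4

2.430: trailing zeros after a decimal point are significant.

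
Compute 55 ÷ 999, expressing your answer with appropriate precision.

55 ÷ 999 = 0.0550550550551…
Multiplication/division keeps the fewest significant figures: 55 → 2 s.f., 999 → 3 s.f.; limit is 2.
Rounded to 2 significant figures: 0.055.

0.055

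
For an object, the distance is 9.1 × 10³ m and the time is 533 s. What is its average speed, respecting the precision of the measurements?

17 m/s

average speed = 9.1 × 10³ m ÷ 533 s = 17.0731707317… m/s.
9.1 × 10³ has 2 significant figures; 533 has 3.
Division/multiplication keeps the fewest: 2 significant figures.
Rounded: 17 m/s.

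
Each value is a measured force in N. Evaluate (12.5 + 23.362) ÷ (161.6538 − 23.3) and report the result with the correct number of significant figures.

0.259

12.5 + 23.362 = 35.862, limited to 1 d.p. → 3 s.f.; 161.6538 − 23.3 = 138.3538, limited to 1 d.p. → 4 s.f.
Carrying full precision, 35.862 ÷ 138.3538 = 0.259205023642…; keep min(3, 4) = 3 s.f.
Rounded to 3 significant figures: 0.259.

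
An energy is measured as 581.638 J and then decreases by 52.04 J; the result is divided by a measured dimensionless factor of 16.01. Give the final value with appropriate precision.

33.08 J

581.638 J − 52.04 J = 529.598 J; the difference is limited to 2 decimal places (5 s.f.).
Carrying full precision, 529.598 ÷ 16.01 = 33.0792004997… J; 16.01 has 4 s.f., so the result keeps min(5, 4) = 4 s.f.
Rounded to 4 significant figures: 33.08 J.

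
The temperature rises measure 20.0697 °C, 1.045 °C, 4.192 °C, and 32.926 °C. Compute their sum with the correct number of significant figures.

58.233 °C

20.0697 °C + 1.045 °C + 4.192 °C + 32.926 °C = 58.2327 °C.
Addition/subtraction keeps the fewest decimal places: 20.0697 → 4 decimal places, 1.045 → 3 decimal places, 4.192 → 3 decimal places, 32.926 → 3 decimal places; limit is 3.
Rounded to 3 decimal places: 58.233 °C.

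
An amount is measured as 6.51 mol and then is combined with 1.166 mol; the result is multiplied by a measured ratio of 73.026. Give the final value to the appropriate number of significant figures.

6.51 mol + 1.166 mol = 7.676 mol; the sum is limited to 2 decimal places (3 s.f.).
Carrying full precision, 7.676 × 73.026 = 560.547576 mol; 73.026 has 5 s.f., so the result keeps min(3, 5) = 3 s.f.
Rounded to 3 significant figures: 561 mol.

561 mol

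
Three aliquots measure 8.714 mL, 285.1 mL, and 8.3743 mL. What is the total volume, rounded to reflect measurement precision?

8.714 mL + 285.1 mL + 8.3743 mL = 302.1883 mL.
Addition/subtraction keeps the fewest decimal places: 8.714 → 3 decimal places, 285.1 → 1 decimal place, 8.3743 → 4 decimal places; limit is 1.
Rounded to 1 decimal place: 302.2 mL.

302.2 mL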